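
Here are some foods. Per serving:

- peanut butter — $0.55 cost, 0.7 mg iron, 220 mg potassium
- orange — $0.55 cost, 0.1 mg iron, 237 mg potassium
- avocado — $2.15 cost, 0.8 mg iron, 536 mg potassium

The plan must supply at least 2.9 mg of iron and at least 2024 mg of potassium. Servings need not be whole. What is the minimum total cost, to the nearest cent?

$4.83

Two binding constraints pin down two serving amounts, so the optimal mix uses at most two foods. The candidates are each food alone (scaled to the tighter of iron/potassium) and each pair with both constraints tight.
peanut butter only: max(2.9/0.7, 2024/220) = 9.2 servings → $5.06.
orange only: max(2.9/0.1, 2024/237) = 29 servings → $15.95.
avocado only: max(2.9/0.8, 2024/536) = 3.776 servings → $8.12.
peanut butter + orange with both tight: 3.37 servings and 5.412 servings → $4.83.
peanut butter + avocado with both targets exact would need a negative amount; discard.
orange + avocado with both tight: 0.4765 servings and 3.565 servings → $7.93.
The minimum over all feasible corners is $4.83.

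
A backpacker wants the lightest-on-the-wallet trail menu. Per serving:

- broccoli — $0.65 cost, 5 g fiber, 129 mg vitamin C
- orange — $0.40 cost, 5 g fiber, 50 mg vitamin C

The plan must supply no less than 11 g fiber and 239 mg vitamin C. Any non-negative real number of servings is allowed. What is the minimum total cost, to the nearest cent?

$1.29

Minimising a linear cost over {fiber ≥ 11, vitamin C ≥ 239, servings ≥ 0} — the optimum is at a vertex, using one or two foods.
broccoli only: max(11/5, 239/129) = 2.2 servings → $1.43.
orange only: max(11/5, 239/50) = 4.78 servings → $1.91.
broccoli + orange with both tight: 1.633 servings and 0.5671 servings → $1.29.
The minimum over all feasible corners is $1.29.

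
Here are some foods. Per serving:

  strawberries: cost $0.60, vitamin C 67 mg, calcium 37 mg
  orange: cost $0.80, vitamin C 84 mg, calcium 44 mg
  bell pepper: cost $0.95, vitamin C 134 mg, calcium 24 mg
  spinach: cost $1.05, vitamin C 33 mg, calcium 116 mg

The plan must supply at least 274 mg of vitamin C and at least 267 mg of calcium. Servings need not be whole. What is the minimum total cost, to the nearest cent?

$3.35

Two binding constraints pin down two serving amounts, so the optimal mix uses at most two foods. The candidates are each food alone (scaled to the tighter of vitamin C/calcium) and each pair with both constraints tight.
strawberries only: max(274/67, 267/37) = 7.216 servings → $4.33.
orange only: max(274/84, 267/44) = 6.068 servings → $4.85.
bell pepper only: max(274/134, 267/24) = 11.12 servings → $10.57.
spinach only: max(274/33, 267/116) = 8.303 servings → $8.72.
strawberries + orange with both targets exact would need a negative amount; discard.
strawberries + bell pepper: intersection lies outside the first quadrant.
strawberries + spinach with both tight: 3.507 servings and 1.183 servings → $3.35.
orange + bell pepper: intersection lies outside the first quadrant.
orange + spinach with both tight: 2.771 servings and 1.251 servings → $3.53.
bell pepper + spinach with both tight: 1.557 servings and 1.98 servings → $3.56.
The minimum over all feasible corners is $3.35.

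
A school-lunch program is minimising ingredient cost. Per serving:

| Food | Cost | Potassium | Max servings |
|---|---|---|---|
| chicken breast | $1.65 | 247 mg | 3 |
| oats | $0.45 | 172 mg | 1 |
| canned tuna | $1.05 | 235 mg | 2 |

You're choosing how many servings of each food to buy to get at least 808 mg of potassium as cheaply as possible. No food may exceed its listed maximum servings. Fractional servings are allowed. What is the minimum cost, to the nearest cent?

$3.66

Cost per mg of potassium: oats $0.0026, canned tuna $0.0045, chicken breast $0.0067.
Take 1 serving of oats: +172.0 mg potassium for $0.45 (total $0.45, still need 636.0 mg).
Take 2 servings of canned tuna: +470.0 mg potassium for $2.10 (total $2.55, still need 166.0 mg).
Take 0.6721 servings of chicken breast: +166.0 mg potassium for $1.11 (total $3.66, still need 0.0 mg).
Greedy by cheapest-per-mg is optimal for a single linear constraint, so the minimum cost is $3.66.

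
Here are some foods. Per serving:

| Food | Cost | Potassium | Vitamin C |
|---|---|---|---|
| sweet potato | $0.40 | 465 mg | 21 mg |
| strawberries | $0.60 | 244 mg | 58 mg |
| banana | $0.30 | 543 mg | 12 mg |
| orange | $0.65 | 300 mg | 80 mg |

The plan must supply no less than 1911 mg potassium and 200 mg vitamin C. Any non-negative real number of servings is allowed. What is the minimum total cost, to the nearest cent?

$2.10

At the optimum either one food covers both requirements or two foods hit both targets exactly; no other combination can be cheaper.
sweet potato only: max(1911/465, 200/21) = 9.524 servings → $3.81.
strawberries only: max(1911/244, 200/58) = 7.832 servings → $4.70.
banana only: max(1911/543, 200/12) = 16.67 servings → $5.00.
orange only: max(1911/300, 200/80) = 6.37 servings → $4.14.
sweet potato + strawberries with both tight: 2.84 servings and 2.42 servings → $2.59.
sweet potato + banana: intersection lies outside the first quadrant.
sweet potato + orange with both tight: 3.006 servings and 1.711 servings → $2.31.
strawberries + banana with both tight: 2.999 servings and 2.172 servings → $2.45.
strawberries + orange: intersection lies outside the first quadrant.
banana + orange with both tight: 2.331 servings and 2.15 servings → $2.10.
The minimum over all feasible corners is $2.10.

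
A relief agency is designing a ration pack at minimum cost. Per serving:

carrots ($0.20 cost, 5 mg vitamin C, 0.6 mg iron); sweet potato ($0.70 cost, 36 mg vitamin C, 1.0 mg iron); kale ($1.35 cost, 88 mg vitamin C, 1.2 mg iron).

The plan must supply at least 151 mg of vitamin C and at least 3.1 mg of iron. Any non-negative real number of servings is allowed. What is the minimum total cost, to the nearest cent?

Two binding constraints pin down two serving amounts, so the optimal mix uses at most two foods. The candidates are each food alone (scaled to the tighter of vitamin C/iron) and each pair with both constraints tight.
carrots only: max(151/5, 3.1/0.6) = 30.2 servings → $6.04.
sweet potato only: max(151/36, 3.1/1.0) = 4.194 servings → $2.94.
kale only: max(151/88, 3.1/1.2) = 2.583 servings → $3.49.
carrots + sweet potato: intersection lies outside the first quadrant.
carrots + kale with both tight: 1.957 servings and 1.605 servings → $2.56.
sweet potato + kale with both tight: 2.045 servings and 0.8795 servings → $2.62.
Cheapest feasible corner: $2.56.

$2.56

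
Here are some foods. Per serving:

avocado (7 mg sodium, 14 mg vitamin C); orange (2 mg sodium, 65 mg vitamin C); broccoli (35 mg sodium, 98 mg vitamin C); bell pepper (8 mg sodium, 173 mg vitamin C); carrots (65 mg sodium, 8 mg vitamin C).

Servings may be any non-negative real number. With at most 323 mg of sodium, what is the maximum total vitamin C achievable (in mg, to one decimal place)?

10497.5 mg

Vitamin C per mg sodium: orange 32.5, bell pepper 21.62, broccoli 2.8, avocado 2, carrots 0.1231.
With no serving limits, spend the whole sodium allowance on orange: 323 mg / 2 mg × 65 mg = 10497.5 mg.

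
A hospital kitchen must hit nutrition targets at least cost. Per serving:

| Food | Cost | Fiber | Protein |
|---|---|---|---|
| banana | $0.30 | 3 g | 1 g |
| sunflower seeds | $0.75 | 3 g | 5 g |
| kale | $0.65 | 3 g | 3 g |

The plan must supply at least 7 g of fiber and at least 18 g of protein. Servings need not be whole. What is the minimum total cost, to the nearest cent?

$2.70

With two linear requirements the optimum uses one or two foods; enumerate the corners.
banana only: max(7/3, 18/1) = 18 servings → $5.40.
sunflower seeds only: max(7/3, 18/5) = 3.6 servings → $2.70.
kale only: max(7/3, 18/3) = 6 servings → $3.90.
banana + sunflower seeds: the both-tight solution has a negative serving — not a feasible corner.
banana + kale: the both-tight solution has a negative serving — not a feasible corner.
sunflower seeds + kale: intersection lies outside the first quadrant.
The minimum over all feasible corners is $2.70.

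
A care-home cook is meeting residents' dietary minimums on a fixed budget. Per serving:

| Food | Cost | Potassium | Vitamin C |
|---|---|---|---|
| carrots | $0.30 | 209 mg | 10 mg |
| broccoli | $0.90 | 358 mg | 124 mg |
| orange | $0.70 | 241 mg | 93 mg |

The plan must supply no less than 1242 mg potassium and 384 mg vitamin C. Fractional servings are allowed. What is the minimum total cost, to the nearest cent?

$2.96

carrots only: max(1242/209, 384/10) = 38.4 servings → $11.52.
broccoli only: max(1242/358, 384/124) = 3.469 servings → $3.12.
orange only: max(1242/241, 384/93) = 5.154 servings → $3.61.
carrots + broccoli with both tight: 0.7403 servings and 3.037 servings → $2.96.
carrots + orange with both tight: 1.349 servings and 3.984 servings → $3.19.
broccoli + orange with both targets exact would need a negative amount; discard.
The minimum over all feasible corners is $2.96.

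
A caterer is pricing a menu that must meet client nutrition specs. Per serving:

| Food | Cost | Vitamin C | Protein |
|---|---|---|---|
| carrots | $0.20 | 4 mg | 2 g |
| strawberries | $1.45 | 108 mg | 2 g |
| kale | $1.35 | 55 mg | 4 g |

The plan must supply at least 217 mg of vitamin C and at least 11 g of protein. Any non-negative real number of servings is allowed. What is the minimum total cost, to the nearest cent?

$3.44

Compare the cost at each extreme point of the feasible region.
carrots only: max(217/4, 11/2) = 54.25 servings → $10.85.
strawberries only: max(217/108, 11/2) = 5.5 servings → $7.97.
kale only: max(217/55, 11/4) = 3.945 servings → $5.33.
carrots + strawberries with both tight: 3.625 servings and 1.875 servings → $3.44.
carrots + kale: intersection lies outside the first quadrant.
strawberries + kale with both tight: 0.8168 servings and 2.342 servings → $4.35.
The minimum over all feasible corners is $3.44.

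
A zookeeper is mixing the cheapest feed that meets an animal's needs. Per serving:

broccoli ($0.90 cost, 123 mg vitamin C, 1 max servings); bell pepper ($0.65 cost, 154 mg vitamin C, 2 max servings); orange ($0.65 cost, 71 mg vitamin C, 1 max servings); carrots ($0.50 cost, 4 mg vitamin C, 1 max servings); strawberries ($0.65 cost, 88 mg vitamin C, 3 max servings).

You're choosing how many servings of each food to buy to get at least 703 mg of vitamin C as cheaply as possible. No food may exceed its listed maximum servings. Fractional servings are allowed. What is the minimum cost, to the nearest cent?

Cost per mg of vitamin C: bell pepper $0.0042, broccoli $0.0073, strawberries $0.0074, orange $0.0092, carrots $0.1250.
Take 2 servings of bell pepper: +308.0 mg vitamin C for $1.30 (total $1.30, still need 395.0 mg).
Take 1 serving of broccoli: +123.0 mg vitamin C for $0.90 (total $2.20, still need 272.0 mg).
Take 3 servings of strawberries: +264.0 mg vitamin C for $1.95 (total $4.15, still need 8.0 mg).
Take 0.1127 servings of orange: +8.0 mg vitamin C for $0.07 (total $4.22, still need 0.0 mg).
Greedy by cheapest-per-mg is optimal for a single linear constraint, so the minimum cost is $4.22.

$4.22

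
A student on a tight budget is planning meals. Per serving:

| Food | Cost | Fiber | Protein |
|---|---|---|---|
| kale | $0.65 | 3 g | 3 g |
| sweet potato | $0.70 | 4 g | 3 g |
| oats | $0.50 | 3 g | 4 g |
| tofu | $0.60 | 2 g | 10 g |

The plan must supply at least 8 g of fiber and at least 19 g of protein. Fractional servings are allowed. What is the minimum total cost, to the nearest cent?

With two linear requirements the optimum uses one or two foods; enumerate the corners.
kale only: max(8/3, 19/3) = 6.333 servings → $4.12.
sweet potato only: max(8/4, 19/3) = 6.333 servings → $4.43.
oats only: max(8/3, 19/4) = 4.75 servings → $2.38.
tofu only: max(8/2, 19/10) = 4 servings → $2.40.
kale + sweet potato: intersection lies outside the first quadrant.
kale + oats: the both-tight solution has a negative serving — not a feasible corner.
kale + tofu with both tight: 1.75 servings and 1.375 servings → $1.96.
sweet potato + oats: intersection lies outside the first quadrant.
sweet potato + tofu with both tight: 1.235 servings and 1.529 servings → $1.78.
oats + tofu with both tight: 1.909 servings and 1.136 servings → $1.64.
So the least-cost plan costs $1.64.

$1.64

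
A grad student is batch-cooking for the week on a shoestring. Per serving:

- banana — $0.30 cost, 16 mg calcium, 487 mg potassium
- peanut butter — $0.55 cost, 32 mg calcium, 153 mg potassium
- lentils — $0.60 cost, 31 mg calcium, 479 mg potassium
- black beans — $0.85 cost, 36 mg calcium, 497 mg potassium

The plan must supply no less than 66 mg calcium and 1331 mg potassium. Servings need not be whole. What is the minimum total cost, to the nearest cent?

This is a tiny linear program; its minimum lies at a vertex of the feasible set. List the vertices and price them.
banana only: max(66/16, 1331/487) = 4.125 servings → $1.24.
peanut butter only: max(66/32, 1331/153) = 8.699 servings → $4.78.
lentils only: max(66/31, 1331/479) = 2.779 servings → $1.67.
black beans only: max(66/36, 1331/497) = 2.678 servings → $2.28.
banana + peanut butter with both tight: 2.474 servings and 0.8257 servings → $1.20.
banana + lentils with both tight: 1.298 servings and 1.459 servings → $1.26.
banana + black beans with both tight: 1.578 servings and 1.132 servings → $1.44.
peanut butter + lentils: the both-tight solution has a negative serving — not a feasible corner.
peanut butter + black beans with both targets exact would need a negative amount; discard.
lentils + black beans: intersection lies outside the first quadrant.
The minimum over all feasible corners is $1.20.

$1.20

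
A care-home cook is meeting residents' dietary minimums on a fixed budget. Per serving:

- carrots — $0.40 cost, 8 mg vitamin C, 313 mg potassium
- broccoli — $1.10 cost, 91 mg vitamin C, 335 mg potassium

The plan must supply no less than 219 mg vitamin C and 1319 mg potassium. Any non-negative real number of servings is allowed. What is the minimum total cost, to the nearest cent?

$3.20

Check every corner: each single food scaled to meet both minima, and each pair solved so both constraints bind.
carrots only: max(219/8, 1319/313) = 27.38 servings → $10.95.
broccoli only: max(219/91, 1319/335) = 3.937 servings → $4.33.
carrots + broccoli with both tight: 1.808 servings and 2.248 servings → $3.20.
So the least-cost plan costs $3.20.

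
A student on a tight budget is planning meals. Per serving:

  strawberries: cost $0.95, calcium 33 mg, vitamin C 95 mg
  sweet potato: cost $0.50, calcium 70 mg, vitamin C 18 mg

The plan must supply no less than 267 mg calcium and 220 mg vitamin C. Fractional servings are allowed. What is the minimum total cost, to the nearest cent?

Compare the cost at each extreme point of the feasible region.
strawberries only: max(267/33, 220/95) = 8.091 servings → $7.69.
sweet potato only: max(267/70, 220/18) = 12.22 servings → $6.11.
strawberries + sweet potato with both tight: 1.749 servings and 2.99 servings → $3.16.
So the least-cost plan costs $3.16.

$3.16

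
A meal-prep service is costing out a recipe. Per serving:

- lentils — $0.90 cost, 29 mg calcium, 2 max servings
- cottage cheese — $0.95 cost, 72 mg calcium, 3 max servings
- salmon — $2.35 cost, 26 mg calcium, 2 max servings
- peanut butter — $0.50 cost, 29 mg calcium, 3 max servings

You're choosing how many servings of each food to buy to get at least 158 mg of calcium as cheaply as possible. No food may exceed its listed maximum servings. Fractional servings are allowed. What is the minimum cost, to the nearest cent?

$2.08

Cost per mg of calcium: cottage cheese $0.0132, peanut butter $0.0172, lentils $0.0310, salmon $0.0904.
Take 2.194 servings of cottage cheese: +158.0 mg calcium for $2.08 (total $2.08, still need 0.0 mg).
Greedy by cheapest-per-mg is optimal for a single linear constraint, so the minimum cost is $2.08.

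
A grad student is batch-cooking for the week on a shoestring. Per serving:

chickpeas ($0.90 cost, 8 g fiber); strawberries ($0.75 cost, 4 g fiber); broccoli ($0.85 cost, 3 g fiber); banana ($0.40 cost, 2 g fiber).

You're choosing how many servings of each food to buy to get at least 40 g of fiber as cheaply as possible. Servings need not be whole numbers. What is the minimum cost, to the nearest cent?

$4.50

Cost per g of fiber: chickpeas $0.1125, strawberries $0.1875, banana $0.2000, broccoli $0.2833.
With no serving limits, use only chickpeas: 40 g / 8 g = 5 servings × $0.90 = $4.50.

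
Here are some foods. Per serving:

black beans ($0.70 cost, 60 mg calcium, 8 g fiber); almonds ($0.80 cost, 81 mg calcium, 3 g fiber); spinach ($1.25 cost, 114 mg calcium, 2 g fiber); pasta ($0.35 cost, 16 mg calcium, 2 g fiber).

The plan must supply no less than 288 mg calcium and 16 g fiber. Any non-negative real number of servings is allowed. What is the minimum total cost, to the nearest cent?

$2.94

Two binding constraints pin down two serving amounts, so the optimal mix uses at most two foods. The candidates are each food alone (scaled to the tighter of calcium/fiber) and each pair with both constraints tight.
black beans only: max(288/60, 16/8) = 4.8 servings → $3.36.
almonds only: max(288/81, 16/3) = 5.333 servings → $4.27.
spinach only: max(288/114, 16/2) = 8 servings → $10.00.
pasta only: max(288/16, 16/2) = 18 servings → $6.30.
black beans + almonds with both tight: 0.9231 servings and 2.872 servings → $2.94.
black beans + spinach with both tight: 1.576 servings and 1.697 servings → $3.22.
black beans + pasta with both targets exact would need a negative amount; discard.
almonds + spinach: the both-tight solution has a negative serving — not a feasible corner.
almonds + pasta with both tight: 2.807 servings and 3.789 servings → $3.57.
spinach + pasta with both tight: 1.633 servings and 6.367 servings → $4.27.
Cheapest feasible corner: $2.94.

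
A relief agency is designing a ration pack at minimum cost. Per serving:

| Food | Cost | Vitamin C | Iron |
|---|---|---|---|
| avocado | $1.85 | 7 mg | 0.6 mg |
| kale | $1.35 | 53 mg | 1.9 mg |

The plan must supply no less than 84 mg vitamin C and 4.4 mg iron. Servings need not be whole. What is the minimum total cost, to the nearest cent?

$3.13

avocado only: max(84/7, 4.4/0.6) = 12 servings → $22.20.
kale only: max(84/53, 4.4/1.9) = 2.316 servings → $3.13.
avocado + kale with both tight: 3.978 servings and 1.059 servings → $8.79.
Cheapest feasible corner: $3.13.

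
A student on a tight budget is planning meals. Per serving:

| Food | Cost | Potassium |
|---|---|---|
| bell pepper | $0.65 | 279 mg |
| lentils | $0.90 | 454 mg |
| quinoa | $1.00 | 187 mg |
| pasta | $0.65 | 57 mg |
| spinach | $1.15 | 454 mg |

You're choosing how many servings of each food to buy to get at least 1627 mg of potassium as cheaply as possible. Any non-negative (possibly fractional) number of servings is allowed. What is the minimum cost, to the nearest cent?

Cost per mg of potassium: lentils $0.0020, bell pepper $0.0023, spinach $0.0025, quinoa $0.0053, pasta $0.0114.
With no serving limits, use only lentils: 1627 mg / 454 mg = 3.584 servings × $0.90 = $3.23.

$3.23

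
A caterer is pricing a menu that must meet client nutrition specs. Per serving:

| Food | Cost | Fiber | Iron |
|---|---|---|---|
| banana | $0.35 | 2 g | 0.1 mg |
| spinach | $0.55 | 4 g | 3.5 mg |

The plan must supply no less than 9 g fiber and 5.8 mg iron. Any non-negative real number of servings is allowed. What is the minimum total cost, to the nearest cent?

$1.24

Compare the cost at each extreme point of the feasible region.
banana only: max(9/2, 5.8/0.1) = 58 servings → $20.30.
spinach only: max(9/4, 5.8/3.5) = 2.25 servings → $1.24.
banana + spinach with both tight: 1.258 servings and 1.621 servings → $1.33.
So the least-cost plan costs $1.24.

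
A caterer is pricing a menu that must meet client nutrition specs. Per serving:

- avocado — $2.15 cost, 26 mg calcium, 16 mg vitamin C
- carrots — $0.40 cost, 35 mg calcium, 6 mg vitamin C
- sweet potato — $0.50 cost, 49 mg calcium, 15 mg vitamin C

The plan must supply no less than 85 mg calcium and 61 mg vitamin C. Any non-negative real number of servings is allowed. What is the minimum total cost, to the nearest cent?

avocado only: max(85/26, 61/16) = 3.812 servings → $8.20.
carrots only: max(85/35, 61/6) = 10.17 servings → $4.07.
sweet potato only: max(85/49, 61/15) = 4.067 servings → $2.03.
avocado + carrots with both targets exact would need a negative amount; discard.
avocado + sweet potato: intersection lies outside the first quadrant.
carrots + sweet potato: intersection lies outside the first quadrant.
The minimum over all feasible corners is $2.03.

$2.03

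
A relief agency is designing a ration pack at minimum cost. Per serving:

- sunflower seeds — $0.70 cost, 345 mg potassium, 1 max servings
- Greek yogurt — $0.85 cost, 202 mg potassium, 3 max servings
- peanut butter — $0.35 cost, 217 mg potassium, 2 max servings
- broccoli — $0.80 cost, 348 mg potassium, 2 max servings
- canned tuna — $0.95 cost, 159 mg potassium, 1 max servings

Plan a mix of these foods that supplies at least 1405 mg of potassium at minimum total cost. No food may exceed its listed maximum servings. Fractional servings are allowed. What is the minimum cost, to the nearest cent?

Cost per mg of potassium: peanut butter $0.0016, sunflower seeds $0.0020, broccoli $0.0023, Greek yogurt $0.0042, canned tuna $0.0060.
Take 2 servings of peanut butter: +434.0 mg potassium for $0.70 (total $0.70, still need 971.0 mg).
Take 1 serving of sunflower seeds: +345.0 mg potassium for $0.70 (total $1.40, still need 626.0 mg).
Take 1.799 servings of broccoli: +626.0 mg potassium for $1.44 (total $2.84, still need 0.0 mg).
Filling from the cheapest source first is optimal under one linear minimum: $2.84.

$2.84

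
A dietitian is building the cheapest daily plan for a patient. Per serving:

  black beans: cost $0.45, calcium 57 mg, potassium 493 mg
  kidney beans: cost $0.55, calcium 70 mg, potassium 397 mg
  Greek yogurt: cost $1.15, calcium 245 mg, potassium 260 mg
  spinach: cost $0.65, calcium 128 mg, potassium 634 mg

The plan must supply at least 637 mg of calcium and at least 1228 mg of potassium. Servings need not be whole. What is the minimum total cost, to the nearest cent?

$3.04

black beans only: max(637/57, 1228/493) = 11.18 servings → $5.03.
kidney beans only: max(637/70, 1228/397) = 9.1 servings → $5.00.
Greek yogurt only: max(637/245, 1228/260) = 4.723 servings → $5.43.
spinach only: max(637/128, 1228/634) = 4.977 servings → $3.23.
black beans + kidney beans: the both-tight solution has a negative serving — not a feasible corner.
black beans + Greek yogurt with both tight: 1.276 servings and 2.303 servings → $3.22.
black beans + spinach with both targets exact would need a negative amount; discard.
kidney beans + Greek yogurt with both tight: 1.71 servings and 2.111 servings → $3.37.
kidney beans + spinach with both targets exact would need a negative amount; discard.
Greek yogurt + spinach with both tight: 2.021 servings and 1.108 servings → $3.04.
Cheapest feasible corner: $3.04.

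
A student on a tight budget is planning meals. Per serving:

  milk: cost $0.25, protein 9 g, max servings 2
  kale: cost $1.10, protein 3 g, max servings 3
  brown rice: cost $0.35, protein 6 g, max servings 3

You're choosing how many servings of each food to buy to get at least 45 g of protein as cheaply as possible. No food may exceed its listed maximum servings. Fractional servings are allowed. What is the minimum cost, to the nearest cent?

Cost per g of protein: milk $0.0278, brown rice $0.0583, kale $0.3667.
Take 2 servings of milk: +18.0 g protein for $0.50 (total $0.50, still need 27.0 g).
Take 3 servings of brown rice: +18.0 g protein for $1.05 (total $1.55, still need 9.0 g).
Take 3 servings of kale: +9.0 g protein for $3.30 (total $4.85, still need 0.0 g).
Greedy by cheapest-per-g is optimal for a single linear constraint, so the minimum cost is $4.85.

$4.85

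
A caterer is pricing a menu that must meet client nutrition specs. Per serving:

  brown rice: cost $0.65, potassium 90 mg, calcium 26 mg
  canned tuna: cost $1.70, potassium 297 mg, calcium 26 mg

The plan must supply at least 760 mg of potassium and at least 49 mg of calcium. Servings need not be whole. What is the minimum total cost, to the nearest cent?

$4.35

This is a tiny linear program; its minimum lies at a vertex of the feasible set. List the vertices and price them.
brown rice only: max(760/90, 49/26) = 8.444 servings → $5.49.
canned tuna only: max(760/297, 49/26) = 2.559 servings → $4.35.
brown rice + canned tuna: intersection lies outside the first quadrant.
The minimum over all feasible corners is $4.35.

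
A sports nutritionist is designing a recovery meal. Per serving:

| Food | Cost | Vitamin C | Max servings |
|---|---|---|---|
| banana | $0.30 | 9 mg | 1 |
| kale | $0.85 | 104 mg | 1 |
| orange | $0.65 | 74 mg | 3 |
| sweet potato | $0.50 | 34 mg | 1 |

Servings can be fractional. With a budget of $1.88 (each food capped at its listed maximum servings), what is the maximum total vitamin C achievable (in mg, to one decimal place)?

221.3 mg

Vitamin C per dollar: kale 122.4, orange 113.8, sweet potato 68, banana 30.
Take 1 serving of kale: spends $0.85, +104.0 mg vitamin C (running total 104.0 mg).
Take 1.585 servings of orange: spends $1.03, +117.3 mg vitamin C (running total 221.3 mg).
Greedy by best ratio exhausts the cost allowance optimally: 221.3 mg.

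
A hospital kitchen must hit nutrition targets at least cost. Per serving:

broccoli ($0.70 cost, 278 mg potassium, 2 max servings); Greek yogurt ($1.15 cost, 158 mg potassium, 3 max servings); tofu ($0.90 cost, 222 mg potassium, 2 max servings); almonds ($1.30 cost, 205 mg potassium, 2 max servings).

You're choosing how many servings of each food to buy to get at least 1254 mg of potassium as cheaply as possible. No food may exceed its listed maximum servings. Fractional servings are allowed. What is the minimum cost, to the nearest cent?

$4.81

Cost per mg of potassium: broccoli $0.0025, tofu $0.0041, almonds $0.0063, Greek yogurt $0.0073.
Take 2 servings of broccoli: +556.0 mg potassium for $1.40 (total $1.40, still need 698.0 mg).
Take 2 servings of tofu: +444.0 mg potassium for $1.80 (total $3.20, still need 254.0 mg).
Take 1.239 servings of almonds: +254.0 mg potassium for $1.61 (total $4.81, still need 0.0 mg).
Greedy by cheapest-per-mg is optimal for a single linear constraint, so the minimum cost is $4.81.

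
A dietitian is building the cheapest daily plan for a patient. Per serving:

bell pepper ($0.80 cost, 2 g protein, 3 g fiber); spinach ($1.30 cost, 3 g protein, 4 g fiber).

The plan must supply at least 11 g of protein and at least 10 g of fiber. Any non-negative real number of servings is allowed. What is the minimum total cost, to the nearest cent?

$4.40

With two linear requirements the optimum uses one or two foods; enumerate the corners.
bell pepper only: max(11/2, 10/3) = 5.5 servings → $4.40.
spinach only: max(11/3, 10/4) = 3.667 servings → $4.77.
bell pepper + spinach: intersection lies outside the first quadrant.
Cheapest feasible corner: $4.40.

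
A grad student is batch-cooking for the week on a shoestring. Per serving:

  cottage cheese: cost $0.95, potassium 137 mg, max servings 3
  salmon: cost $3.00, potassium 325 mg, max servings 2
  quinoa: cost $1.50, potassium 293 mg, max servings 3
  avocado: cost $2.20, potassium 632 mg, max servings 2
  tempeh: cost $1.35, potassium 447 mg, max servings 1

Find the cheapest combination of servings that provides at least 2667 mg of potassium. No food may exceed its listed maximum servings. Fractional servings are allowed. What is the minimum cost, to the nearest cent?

Cost per mg of potassium: tempeh $0.0030, avocado $0.0035, quinoa $0.0051, cottage cheese $0.0069, salmon $0.0092.
Take 1 serving of tempeh: +447.0 mg potassium for $1.35 (total $1.35, still need 2220.0 mg).
Take 2 servings of avocado: +1264.0 mg potassium for $4.40 (total $5.75, still need 956.0 mg).
Take 3 servings of quinoa: +879.0 mg potassium for $4.50 (total $10.25, still need 77.0 mg).
Take 0.562 servings of cottage cheese: +77.0 mg potassium for $0.53 (total $10.78, still need 0.0 mg).
Greedy by cheapest-per-mg is optimal for a single linear constraint, so the minimum cost is $10.78.

$10.78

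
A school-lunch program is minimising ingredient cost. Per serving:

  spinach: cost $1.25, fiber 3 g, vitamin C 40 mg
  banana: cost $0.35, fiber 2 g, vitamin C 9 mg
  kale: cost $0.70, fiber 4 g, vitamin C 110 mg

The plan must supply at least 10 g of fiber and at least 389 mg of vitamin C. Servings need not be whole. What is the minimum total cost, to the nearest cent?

Two binding constraints pin down two serving amounts, so the optimal mix uses at most two foods. The candidates are each food alone (scaled to the tighter of fiber/vitamin C) and each pair with both constraints tight.
spinach only: max(10/3, 389/40) = 9.725 servings → $12.16.
banana only: max(10/2, 389/9) = 43.22 servings → $15.13.
kale only: max(10/4, 389/110) = 3.536 servings → $2.48.
spinach + banana: the both-tight solution has a negative serving — not a feasible corner.
spinach + kale: the both-tight solution has a negative serving — not a feasible corner.
banana + kale: intersection lies outside the first quadrant.
The minimum over all feasible corners is $2.48.

$2.48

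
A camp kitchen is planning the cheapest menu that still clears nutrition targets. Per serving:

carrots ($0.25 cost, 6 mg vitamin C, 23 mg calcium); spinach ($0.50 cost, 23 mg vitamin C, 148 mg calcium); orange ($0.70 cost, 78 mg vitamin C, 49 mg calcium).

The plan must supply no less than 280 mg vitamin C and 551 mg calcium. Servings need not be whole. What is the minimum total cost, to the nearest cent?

An LP optimum is at a vertex; with two nutrient constraints at most two foods are used. Check each candidate.
carrots only: max(280/6, 551/23) = 46.67 servings → $11.67.
spinach only: max(280/23, 551/148) = 12.17 servings → $6.09.
orange only: max(280/78, 551/49) = 11.24 servings → $7.87.
carrots + spinach with both targets exact would need a negative amount; discard.
carrots + orange with both tight: 19.51 servings and 2.089 servings → $6.34.
spinach + orange with both tight: 2.809 servings and 2.762 servings → $3.34.
So the least-cost plan costs $3.34.

$3.34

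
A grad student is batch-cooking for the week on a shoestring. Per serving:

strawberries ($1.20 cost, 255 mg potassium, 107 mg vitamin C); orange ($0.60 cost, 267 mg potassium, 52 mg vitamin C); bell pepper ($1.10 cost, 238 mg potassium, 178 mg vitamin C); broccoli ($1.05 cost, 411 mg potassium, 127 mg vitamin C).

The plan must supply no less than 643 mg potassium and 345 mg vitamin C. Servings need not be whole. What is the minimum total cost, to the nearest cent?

At the optimum either one food covers both requirements or two foods hit both targets exactly; no other combination can be cheaper.
strawberries only: max(643/255, 345/107) = 3.224 servings → $3.87.
orange only: max(643/267, 345/52) = 6.635 servings → $3.98.
bell pepper only: max(643/238, 345/178) = 2.702 servings → $2.97.
broccoli only: max(643/411, 345/127) = 2.717 servings → $2.85.
strawberries + orange with both targets exact would need a negative amount; discard.
strawberries + bell pepper with both tight: 1.623 servings and 0.9624 servings → $3.01.
strawberries + broccoli: the both-tight solution has a negative serving — not a feasible corner.
orange + bell pepper with both tight: 0.9202 servings and 1.669 servings → $2.39.
orange + broccoli: the both-tight solution has a negative serving — not a feasible corner.
bell pepper + broccoli with both tight: 1.401 servings and 0.7534 servings → $2.33.
Cheapest feasible corner: $2.33.

$2.33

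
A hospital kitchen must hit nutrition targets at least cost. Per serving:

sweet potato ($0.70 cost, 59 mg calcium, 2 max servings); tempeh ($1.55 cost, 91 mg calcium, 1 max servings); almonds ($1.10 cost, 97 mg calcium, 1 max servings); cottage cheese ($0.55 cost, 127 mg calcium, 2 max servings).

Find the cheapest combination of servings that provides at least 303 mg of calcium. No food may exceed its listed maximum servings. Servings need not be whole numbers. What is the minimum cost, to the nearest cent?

$1.66

Cost per mg of calcium: cottage cheese $0.0043, almonds $0.0113, sweet potato $0.0119, tempeh $0.0170.
Take 2 servings of cottage cheese: +254.0 mg calcium for $1.10 (total $1.10, still need 49.0 mg).
Take 0.5052 servings of almonds: +49.0 mg calcium for $0.56 (total $1.66, still need 0.0 mg).
Filling from the cheapest source first is optimal under one linear minimum: $1.66.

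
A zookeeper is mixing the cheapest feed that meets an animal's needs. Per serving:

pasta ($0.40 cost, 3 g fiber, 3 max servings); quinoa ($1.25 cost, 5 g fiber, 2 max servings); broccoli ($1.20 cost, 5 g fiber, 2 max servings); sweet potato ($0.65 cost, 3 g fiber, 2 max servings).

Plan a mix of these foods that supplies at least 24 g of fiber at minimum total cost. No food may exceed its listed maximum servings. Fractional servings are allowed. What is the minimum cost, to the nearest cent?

$4.66

Cost per g of fiber: pasta $0.1333, sweet potato $0.2167, broccoli $0.2400, quinoa $0.2500.
Take 3 servings of pasta: +9.0 g fiber for $1.20 (total $1.20, still need 15.0 g).
Take 2 servings of sweet potato: +6.0 g fiber for $1.30 (total $2.50, still need 9.0 g).
Take 1.8 servings of broccoli: +9.0 g fiber for $2.16 (total $4.66, still need 0.0 g).
Filling from the cheapest source first is optimal under one linear minimum: $4.66.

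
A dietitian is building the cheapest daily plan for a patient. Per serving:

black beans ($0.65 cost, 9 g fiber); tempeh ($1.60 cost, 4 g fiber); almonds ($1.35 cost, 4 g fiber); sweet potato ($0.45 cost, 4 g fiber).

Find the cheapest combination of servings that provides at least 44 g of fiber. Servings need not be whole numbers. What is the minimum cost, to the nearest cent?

Cost per g of fiber: black beans $0.0722, sweet potato $0.1125, almonds $0.3375, tempeh $0.4000.
With no serving limits, use only black beans: 44 g / 9 g = 4.889 servings × $0.65 = $3.18.

$3.18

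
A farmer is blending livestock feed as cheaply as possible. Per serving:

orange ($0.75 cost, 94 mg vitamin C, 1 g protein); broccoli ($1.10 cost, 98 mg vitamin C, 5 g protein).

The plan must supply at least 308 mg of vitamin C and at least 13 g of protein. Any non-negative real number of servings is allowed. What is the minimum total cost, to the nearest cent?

$3.24

An LP optimum is at a vertex; with two nutrient constraints at most two foods are used. Check each candidate.
orange only: max(308/94, 13/1) = 13 servings → $9.75.
broccoli only: max(308/98, 13/5) = 3.143 servings → $3.46.
orange + broccoli with both tight: 0.7151 servings and 2.457 servings → $3.24.
The minimum over all feasible corners is $3.24.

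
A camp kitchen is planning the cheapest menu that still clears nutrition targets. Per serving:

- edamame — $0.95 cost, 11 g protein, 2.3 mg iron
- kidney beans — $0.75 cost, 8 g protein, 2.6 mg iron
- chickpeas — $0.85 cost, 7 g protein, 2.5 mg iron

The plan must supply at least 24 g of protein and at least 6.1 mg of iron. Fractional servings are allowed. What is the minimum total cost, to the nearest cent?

$2.14

Minimising a linear cost over {protein ≥ 24, iron ≥ 6.1, servings ≥ 0} — the optimum is at a vertex, using one or two foods.
edamame only: max(24/11, 6.1/2.3) = 2.652 servings → $2.52.
kidney beans only: max(24/8, 6.1/2.6) = 3 servings → $2.25.
chickpeas only: max(24/7, 6.1/2.5) = 3.429 servings → $2.91.
edamame + kidney beans with both tight: 1.333 servings and 1.167 servings → $2.14.
edamame + chickpeas with both tight: 1.518 servings and 1.044 servings → $2.33.
kidney beans + chickpeas with both targets exact would need a negative amount; discard.
The minimum over all feasible corners is $2.14.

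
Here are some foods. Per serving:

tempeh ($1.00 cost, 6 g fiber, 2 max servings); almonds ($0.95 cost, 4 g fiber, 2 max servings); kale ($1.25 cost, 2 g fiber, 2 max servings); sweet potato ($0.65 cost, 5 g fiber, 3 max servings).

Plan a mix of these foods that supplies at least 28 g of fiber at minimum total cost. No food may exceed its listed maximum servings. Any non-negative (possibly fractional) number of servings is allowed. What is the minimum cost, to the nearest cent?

Cost per g of fiber: sweet potato $0.1300, tempeh $0.1667, almonds $0.2375, kale $0.6250.
Take 3 servings of sweet potato: +15.0 g fiber for $1.95 (total $1.95, still need 13.0 g).
Take 2 servings of tempeh: +12.0 g fiber for $2.00 (total $3.95, still need 1.0 g).
Take 0.25 servings of almonds: +1.0 g fiber for $0.24 (total $4.19, still need 0.0 g).
Greedy by cheapest-per-g is optimal for a single linear constraint, so the minimum cost is $4.19.

$4.19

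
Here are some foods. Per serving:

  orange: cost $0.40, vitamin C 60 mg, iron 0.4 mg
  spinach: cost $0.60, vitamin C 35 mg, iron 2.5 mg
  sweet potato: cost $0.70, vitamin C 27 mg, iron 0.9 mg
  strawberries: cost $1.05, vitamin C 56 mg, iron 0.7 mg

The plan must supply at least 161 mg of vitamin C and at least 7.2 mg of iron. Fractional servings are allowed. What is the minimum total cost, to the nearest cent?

This is a tiny linear program; its minimum lies at a vertex of the feasible set. List the vertices and price them.
orange only: max(161/60, 7.2/0.4) = 18 servings → $7.20.
spinach only: max(161/35, 7.2/2.5) = 4.6 servings → $2.76.
sweet potato only: max(161/27, 7.2/0.9) = 8 servings → $5.60.
strawberries only: max(161/56, 7.2/0.7) = 10.29 servings → $10.80.
orange + spinach with both tight: 1.107 servings and 2.703 servings → $2.06.
orange + sweet potato: the both-tight solution has a negative serving — not a feasible corner.
orange + strawberries with both targets exact would need a negative amount; discard.
spinach + sweet potato with both tight: 1.375 servings and 4.181 servings → $3.75.
spinach + strawberries with both tight: 2.515 servings and 1.303 servings → $2.88.
sweet potato + strawberries with both targets exact would need a negative amount; discard.
The minimum over all feasible corners is $2.06.

$2.06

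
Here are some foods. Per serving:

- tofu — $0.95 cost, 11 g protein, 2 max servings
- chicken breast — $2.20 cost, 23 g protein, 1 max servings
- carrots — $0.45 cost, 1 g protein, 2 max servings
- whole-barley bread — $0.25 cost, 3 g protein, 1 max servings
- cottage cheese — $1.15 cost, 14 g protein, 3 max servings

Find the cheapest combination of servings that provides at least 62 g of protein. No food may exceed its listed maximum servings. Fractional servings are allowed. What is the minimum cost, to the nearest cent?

$5.17

Cost per g of protein: cottage cheese $0.0821, whole-barley bread $0.0833, tofu $0.0864, chicken breast $0.0957, carrots $0.4500.
Take 3 servings of cottage cheese: +42.0 g protein for $3.45 (total $3.45, still need 20.0 g).
Take 1 serving of whole-barley bread: +3.0 g protein for $0.25 (total $3.70, still need 17.0 g).
Take 1.545 servings of tofu: +17.0 g protein for $1.47 (total $5.17, still need 0.0 g).
Greedy by cheapest-per-g is optimal for a single linear constraint, so the minimum cost is $5.17.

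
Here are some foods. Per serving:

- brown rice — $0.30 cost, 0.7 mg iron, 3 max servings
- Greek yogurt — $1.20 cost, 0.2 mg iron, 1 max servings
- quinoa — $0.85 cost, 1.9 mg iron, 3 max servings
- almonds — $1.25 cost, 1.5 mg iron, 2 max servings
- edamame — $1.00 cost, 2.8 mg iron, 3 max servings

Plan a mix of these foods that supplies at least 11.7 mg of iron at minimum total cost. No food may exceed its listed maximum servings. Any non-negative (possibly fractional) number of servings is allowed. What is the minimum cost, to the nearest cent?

$4.44

Cost per mg of iron: edamame $0.3571, brown rice $0.4286, quinoa $0.4474, almonds $0.8333, Greek yogurt $6.0000.
Take 3 servings of edamame: +8.4 mg iron for $3.00 (total $3.00, still need 3.3 mg).
Take 3 servings of brown rice: +2.1 mg iron for $0.90 (total $3.90, still need 1.2 mg).
Take 0.6316 servings of quinoa: +1.2 mg iron for $0.54 (total $4.44, still need 0.0 mg).
Filling from the cheapest source first is optimal under one linear minimum: $4.44.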